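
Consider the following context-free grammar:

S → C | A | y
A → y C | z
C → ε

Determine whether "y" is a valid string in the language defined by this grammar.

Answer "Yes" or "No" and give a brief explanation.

Yes - a valid derivation exists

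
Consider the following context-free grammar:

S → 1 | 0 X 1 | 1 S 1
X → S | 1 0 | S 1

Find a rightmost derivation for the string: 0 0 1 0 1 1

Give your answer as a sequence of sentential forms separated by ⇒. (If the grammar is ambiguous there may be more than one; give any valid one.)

S ⇒ 0 X 1 ⇒ 0 S 1 ⇒ 0 0 X 1 1 ⇒ 0 0 1 0 1 1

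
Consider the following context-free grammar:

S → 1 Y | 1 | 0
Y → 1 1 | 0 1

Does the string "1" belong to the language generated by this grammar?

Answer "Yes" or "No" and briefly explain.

Yes - a valid derivation exists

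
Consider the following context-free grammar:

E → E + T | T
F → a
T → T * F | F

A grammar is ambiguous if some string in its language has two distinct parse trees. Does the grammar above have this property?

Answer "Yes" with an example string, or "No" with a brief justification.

No - the grammar is unambiguous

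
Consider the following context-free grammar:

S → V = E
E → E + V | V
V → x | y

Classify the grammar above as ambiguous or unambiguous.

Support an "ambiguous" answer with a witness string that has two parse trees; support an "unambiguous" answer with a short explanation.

Unambiguous - every string in the language has a unique parse tree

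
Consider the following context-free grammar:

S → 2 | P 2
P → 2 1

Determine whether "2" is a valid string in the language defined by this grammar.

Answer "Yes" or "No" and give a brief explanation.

Yes - a valid derivation exists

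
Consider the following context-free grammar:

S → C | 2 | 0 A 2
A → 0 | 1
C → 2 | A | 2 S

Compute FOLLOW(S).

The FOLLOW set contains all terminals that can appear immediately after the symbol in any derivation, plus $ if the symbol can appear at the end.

We compute FOLLOW(S) using the standard algorithm.
FOLLOW(S) starts with {$}.
FIRST(A) = {0, 1}
FIRST(C) = {0, 1, 2}
FIRST(S) = {0, 1, 2}
FOLLOW(A) = {$, 2}
FOLLOW(C) = {$}
FOLLOW(S) = {$}
Therefore, FOLLOW(S) = {$}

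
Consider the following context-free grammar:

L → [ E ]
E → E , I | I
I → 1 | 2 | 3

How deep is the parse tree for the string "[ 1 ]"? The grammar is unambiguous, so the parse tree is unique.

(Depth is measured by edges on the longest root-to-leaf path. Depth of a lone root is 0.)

3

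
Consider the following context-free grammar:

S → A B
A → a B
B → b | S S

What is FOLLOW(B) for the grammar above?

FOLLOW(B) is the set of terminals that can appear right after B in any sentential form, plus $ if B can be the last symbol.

We compute FOLLOW(B) using the standard algorithm.
FOLLOW(S) starts with {$}.
FIRST(A) = {a}
FIRST(B) = {a, b}
FIRST(S) = {a}
FOLLOW(A) = {a, b}
FOLLOW(B) = {$, a, b}
FOLLOW(S) = {$, a, b}
Therefore, FOLLOW(B) = {$, a, b}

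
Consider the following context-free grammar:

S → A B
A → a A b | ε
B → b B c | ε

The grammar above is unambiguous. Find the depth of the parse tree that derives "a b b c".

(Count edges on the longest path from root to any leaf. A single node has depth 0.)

3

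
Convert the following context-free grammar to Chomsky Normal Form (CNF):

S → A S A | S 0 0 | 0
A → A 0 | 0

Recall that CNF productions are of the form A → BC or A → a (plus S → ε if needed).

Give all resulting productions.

T0 → 0; S → 0; A → 0; S → A X0; X0 → S A; S → S X1; X1 → T0 T0; A → A T0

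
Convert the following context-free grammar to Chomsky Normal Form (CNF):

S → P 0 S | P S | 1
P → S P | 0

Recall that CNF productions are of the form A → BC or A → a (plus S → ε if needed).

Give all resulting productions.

T0 → 0; S → 1; P → 0; S → P X0; X0 → T0 S; S → P S; P → S P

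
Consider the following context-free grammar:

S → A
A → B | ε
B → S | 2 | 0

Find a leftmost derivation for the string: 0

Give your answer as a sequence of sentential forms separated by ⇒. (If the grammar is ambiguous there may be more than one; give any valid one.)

S ⇒ A ⇒ B ⇒ S ⇒ A ⇒ B ⇒ 0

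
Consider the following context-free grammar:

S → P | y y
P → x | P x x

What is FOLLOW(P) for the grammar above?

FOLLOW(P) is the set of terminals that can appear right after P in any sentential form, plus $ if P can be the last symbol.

We compute FOLLOW(P) using the standard algorithm.
FOLLOW(S) starts with {$}.
FIRST(P) = {x}
FIRST(S) = {x, y}
FOLLOW(P) = {$, x}
FOLLOW(S) = {$}
Therefore, FOLLOW(P) = {$, x}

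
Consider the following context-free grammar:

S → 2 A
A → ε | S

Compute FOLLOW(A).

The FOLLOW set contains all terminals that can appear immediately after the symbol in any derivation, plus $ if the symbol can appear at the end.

We compute FOLLOW(A) using the standard algorithm.
FOLLOW(S) starts with {$}.
FIRST(A) = {2, ε}
FIRST(S) = {2}
FOLLOW(A) = {$}
FOLLOW(S) = {$}
Therefore, FOLLOW(A) = {$}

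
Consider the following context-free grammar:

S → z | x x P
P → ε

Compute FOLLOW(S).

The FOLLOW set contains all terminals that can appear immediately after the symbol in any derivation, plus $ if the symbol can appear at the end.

We compute FOLLOW(S) using the standard algorithm.
FOLLOW(S) starts with {$}.
FIRST(P) = {ε}
FIRST(S) = {x, z}
FOLLOW(P) = {$}
FOLLOW(S) = {$}
Therefore, FOLLOW(S) = {$}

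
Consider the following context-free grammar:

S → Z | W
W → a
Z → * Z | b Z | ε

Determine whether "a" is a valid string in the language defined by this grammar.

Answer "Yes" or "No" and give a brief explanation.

Yes - a valid derivation exists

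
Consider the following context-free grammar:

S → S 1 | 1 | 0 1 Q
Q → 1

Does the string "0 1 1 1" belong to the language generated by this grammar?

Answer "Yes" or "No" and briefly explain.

Yes - a valid derivation exists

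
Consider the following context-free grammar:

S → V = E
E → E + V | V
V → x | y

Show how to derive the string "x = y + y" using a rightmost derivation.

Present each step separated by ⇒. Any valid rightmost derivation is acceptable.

S ⇒ V = E ⇒ V = E + V ⇒ V = E + y ⇒ V = V + y ⇒ V = y + y ⇒ x = y + y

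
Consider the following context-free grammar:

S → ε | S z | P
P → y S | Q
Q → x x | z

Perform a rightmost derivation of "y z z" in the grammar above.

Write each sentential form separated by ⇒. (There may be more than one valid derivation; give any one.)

S ⇒ S z ⇒ S z z ⇒ P z z ⇒ y S z z ⇒ y z z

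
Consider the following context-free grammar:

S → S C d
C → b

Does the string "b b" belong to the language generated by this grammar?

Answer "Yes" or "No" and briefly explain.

No - no valid derivation exists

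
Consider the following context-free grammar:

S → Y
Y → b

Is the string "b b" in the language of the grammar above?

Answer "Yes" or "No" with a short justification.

No - no valid derivation exists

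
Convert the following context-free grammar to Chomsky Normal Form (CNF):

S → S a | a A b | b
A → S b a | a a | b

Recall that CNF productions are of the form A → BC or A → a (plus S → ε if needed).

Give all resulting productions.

TA → a; TB → b; S → b; A → b; S → S TA; S → TA X0; X0 → A TB; A → S X1; X1 → TB TA; A → TA TA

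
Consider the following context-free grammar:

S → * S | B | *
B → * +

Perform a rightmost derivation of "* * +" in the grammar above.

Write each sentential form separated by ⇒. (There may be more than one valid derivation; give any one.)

S ⇒ * S ⇒ * B ⇒ * * +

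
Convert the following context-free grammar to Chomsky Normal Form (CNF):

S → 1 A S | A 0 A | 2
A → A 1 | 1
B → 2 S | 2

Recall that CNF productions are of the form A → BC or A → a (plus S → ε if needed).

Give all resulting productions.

T1 → 1; T0 → 0; S → 2; A → 1; T2 → 2; B → 2; S → T1 X0; X0 → A S; S → A X1; X1 → T0 A; A → A T1; B → T2 S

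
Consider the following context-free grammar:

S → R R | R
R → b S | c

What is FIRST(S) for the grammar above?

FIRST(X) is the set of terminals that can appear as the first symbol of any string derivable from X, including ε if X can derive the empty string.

We compute FIRST(S) using the standard algorithm.
FIRST(R) = {b, c}
FIRST(S) = {b, c}
Therefore, FIRST(S) = {b, c}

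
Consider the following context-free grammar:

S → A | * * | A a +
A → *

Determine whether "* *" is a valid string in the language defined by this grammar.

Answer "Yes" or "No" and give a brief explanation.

Yes - a valid derivation exists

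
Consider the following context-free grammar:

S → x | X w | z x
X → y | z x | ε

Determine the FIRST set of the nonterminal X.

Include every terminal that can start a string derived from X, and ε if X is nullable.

We compute FIRST(X) using the standard algorithm.
FIRST(S) = {w, x, y, z}
FIRST(X) = {y, z, ε}
Therefore, FIRST(X) = {y, z, ε}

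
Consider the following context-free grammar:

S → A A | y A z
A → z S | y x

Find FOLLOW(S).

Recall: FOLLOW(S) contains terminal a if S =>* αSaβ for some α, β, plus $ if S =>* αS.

We compute FOLLOW(S) using the standard algorithm.
FOLLOW(S) starts with {$}.
FIRST(A) = {y, z}
FIRST(S) = {y, z}
FOLLOW(A) = {$, y, z}
FOLLOW(S) = {$, y, z}
Therefore, FOLLOW(S) = {$, y, z}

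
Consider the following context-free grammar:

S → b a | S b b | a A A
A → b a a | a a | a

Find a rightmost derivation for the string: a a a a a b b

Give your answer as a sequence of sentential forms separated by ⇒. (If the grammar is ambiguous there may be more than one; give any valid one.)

S ⇒ S b b ⇒ a A A b b ⇒ a A a a b b ⇒ a a a a a b b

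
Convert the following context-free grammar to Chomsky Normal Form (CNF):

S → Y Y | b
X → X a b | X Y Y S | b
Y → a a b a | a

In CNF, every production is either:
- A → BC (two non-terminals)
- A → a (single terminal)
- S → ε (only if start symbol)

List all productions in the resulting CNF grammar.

S → b; TA → a; TB → b; X → b; Y → a; S → Y Y; X → X X0; X0 → TA TB; X → X X1; X1 → Y X2; X2 → Y S; Y → TA X3; X3 → TA X4; X4 → TB TA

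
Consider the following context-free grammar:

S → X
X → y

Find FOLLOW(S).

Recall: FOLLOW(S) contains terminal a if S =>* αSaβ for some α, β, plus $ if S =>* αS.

We compute FOLLOW(S) using the standard algorithm.
FOLLOW(S) starts with {$}.
FIRST(S) = {y}
FIRST(X) = {y}
FOLLOW(S) = {$}
FOLLOW(X) = {$}
Therefore, FOLLOW(S) = {$}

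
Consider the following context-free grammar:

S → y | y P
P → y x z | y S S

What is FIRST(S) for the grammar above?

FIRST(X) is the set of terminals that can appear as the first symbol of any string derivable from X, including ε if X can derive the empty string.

We compute FIRST(S) using the standard algorithm.
FIRST(P) = {y}
FIRST(S) = {y}
Therefore, FIRST(S) = {y}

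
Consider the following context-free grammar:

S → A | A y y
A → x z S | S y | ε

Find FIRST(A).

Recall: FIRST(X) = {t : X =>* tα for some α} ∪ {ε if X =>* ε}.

We compute FIRST(A) using the standard algorithm.
FIRST(A) = {x, y, ε}
FIRST(S) = {x, y, ε}
Therefore, FIRST(A) = {x, y, ε}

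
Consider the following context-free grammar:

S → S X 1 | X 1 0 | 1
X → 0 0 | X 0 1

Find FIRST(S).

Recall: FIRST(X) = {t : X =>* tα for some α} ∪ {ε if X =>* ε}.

We compute FIRST(S) using the standard algorithm.
FIRST(S) = {0, 1}
FIRST(X) = {0}
Therefore, FIRST(S) = {0, 1}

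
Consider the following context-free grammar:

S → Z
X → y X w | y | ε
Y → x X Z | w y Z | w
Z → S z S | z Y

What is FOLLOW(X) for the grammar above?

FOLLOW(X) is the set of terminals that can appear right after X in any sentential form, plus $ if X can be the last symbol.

We compute FOLLOW(X) using the standard algorithm.
FOLLOW(S) starts with {$}.
FIRST(S) = {z}
FIRST(X) = {y, ε}
FIRST(Y) = {w, x}
FIRST(Z) = {z}
FOLLOW(S) = {$, z}
FOLLOW(X) = {w, z}
FOLLOW(Y) = {$, z}
FOLLOW(Z) = {$, z}
Therefore, FOLLOW(X) = {w, z}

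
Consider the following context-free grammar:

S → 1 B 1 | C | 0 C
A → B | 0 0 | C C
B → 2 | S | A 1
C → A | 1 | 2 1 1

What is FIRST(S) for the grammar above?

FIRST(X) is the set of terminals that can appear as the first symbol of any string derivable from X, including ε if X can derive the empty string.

We compute FIRST(S) using the standard algorithm.
FIRST(A) = {0, 1, 2}
FIRST(B) = {0, 1, 2}
FIRST(C) = {0, 1, 2}
FIRST(S) = {0, 1, 2}
Therefore, FIRST(S) = {0, 1, 2}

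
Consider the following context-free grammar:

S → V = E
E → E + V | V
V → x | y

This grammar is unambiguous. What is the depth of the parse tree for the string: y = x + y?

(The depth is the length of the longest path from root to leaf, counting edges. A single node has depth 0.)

4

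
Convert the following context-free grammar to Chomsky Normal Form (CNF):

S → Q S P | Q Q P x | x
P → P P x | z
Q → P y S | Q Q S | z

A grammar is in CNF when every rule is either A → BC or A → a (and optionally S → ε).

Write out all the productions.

TX → x; S → x; P → z; TY → y; Q → z; S → Q X0; X0 → S P; S → Q X1; X1 → Q X2; X2 → P TX; P → P X3; X3 → P TX; Q → P X4; X4 → TY S; Q → Q X5; X5 → Q S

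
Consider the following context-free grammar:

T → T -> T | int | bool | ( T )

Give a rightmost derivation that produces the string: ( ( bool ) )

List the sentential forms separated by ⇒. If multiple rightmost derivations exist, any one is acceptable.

T ⇒ ( T ) ⇒ ( ( T ) ) ⇒ ( ( bool ) )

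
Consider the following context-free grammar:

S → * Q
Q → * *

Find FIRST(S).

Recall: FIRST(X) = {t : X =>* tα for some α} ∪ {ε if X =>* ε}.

We compute FIRST(S) using the standard algorithm.
FIRST(Q) = {*}
FIRST(S) = {*}
Therefore, FIRST(S) = {*}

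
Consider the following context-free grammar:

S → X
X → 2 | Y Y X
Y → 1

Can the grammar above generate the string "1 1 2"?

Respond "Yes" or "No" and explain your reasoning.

Yes - a valid derivation exists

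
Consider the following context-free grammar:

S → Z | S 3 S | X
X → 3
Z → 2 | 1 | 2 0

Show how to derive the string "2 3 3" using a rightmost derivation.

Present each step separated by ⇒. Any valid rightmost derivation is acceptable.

S ⇒ S 3 S ⇒ S 3 X ⇒ S 3 3 ⇒ Z 3 3 ⇒ 2 3 3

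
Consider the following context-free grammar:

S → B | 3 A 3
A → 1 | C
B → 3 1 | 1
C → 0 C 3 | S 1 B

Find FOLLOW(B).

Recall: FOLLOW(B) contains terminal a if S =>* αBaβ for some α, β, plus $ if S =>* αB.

We compute FOLLOW(B) using the standard algorithm.
FOLLOW(S) starts with {$}.
FIRST(A) = {0, 1, 3}
FIRST(B) = {1, 3}
FIRST(C) = {0, 1, 3}
FIRST(S) = {1, 3}
FOLLOW(A) = {3}
FOLLOW(B) = {$, 1, 3}
FOLLOW(C) = {3}
FOLLOW(S) = {$, 1}
Therefore, FOLLOW(B) = {$, 1, 3}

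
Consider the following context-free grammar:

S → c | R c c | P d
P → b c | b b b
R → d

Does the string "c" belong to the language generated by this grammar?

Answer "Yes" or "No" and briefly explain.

Yes - a valid derivation exists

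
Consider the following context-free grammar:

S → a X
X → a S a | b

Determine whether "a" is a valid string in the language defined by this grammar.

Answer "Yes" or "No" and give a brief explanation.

No - no valid derivation exists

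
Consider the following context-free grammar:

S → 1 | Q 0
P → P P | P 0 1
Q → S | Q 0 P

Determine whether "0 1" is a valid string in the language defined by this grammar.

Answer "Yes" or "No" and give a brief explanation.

No - no valid derivation exists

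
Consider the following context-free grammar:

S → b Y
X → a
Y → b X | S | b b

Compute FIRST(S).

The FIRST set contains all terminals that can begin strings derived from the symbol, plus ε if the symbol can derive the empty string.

We compute FIRST(S) using the standard algorithm.
FIRST(S) = {b}
FIRST(X) = {a}
FIRST(Y) = {b}
Therefore, FIRST(S) = {b}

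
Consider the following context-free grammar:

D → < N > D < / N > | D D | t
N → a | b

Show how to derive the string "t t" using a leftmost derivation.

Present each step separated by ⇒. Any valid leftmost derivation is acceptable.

D ⇒ D D ⇒ t D ⇒ t t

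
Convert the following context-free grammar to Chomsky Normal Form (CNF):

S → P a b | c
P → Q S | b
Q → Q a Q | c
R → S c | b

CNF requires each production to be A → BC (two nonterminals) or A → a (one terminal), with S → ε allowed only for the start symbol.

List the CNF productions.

TA → a; TB → b; S → c; P → b; Q → c; TC → c; R → b; S → P X0; X0 → TA TB; P → Q S; Q → Q X1; X1 → TA Q; R → S TC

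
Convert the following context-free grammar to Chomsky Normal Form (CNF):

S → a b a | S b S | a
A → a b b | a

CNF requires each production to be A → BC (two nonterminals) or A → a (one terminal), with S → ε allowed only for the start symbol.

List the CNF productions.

TA → a; TB → b; S → a; A → a; S → TA X0; X0 → TB TA; S → S X1; X1 → TB S; A → TA X2; X2 → TB TB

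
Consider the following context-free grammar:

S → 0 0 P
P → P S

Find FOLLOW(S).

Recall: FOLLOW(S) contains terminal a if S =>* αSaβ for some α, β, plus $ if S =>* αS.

We compute FOLLOW(S) using the standard algorithm.
FOLLOW(S) starts with {$}.
FIRST(P) = {}
FIRST(S) = {0}
FOLLOW(P) = {$, 0}
FOLLOW(S) = {$, 0}
Therefore, FOLLOW(S) = {$, 0}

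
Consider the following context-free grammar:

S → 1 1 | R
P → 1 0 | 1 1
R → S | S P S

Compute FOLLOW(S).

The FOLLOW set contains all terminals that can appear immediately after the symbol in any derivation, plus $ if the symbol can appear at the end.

We compute FOLLOW(S) using the standard algorithm.
FOLLOW(S) starts with {$}.
FIRST(P) = {1}
FIRST(R) = {1}
FIRST(S) = {1}
FOLLOW(P) = {1}
FOLLOW(R) = {$, 1}
FOLLOW(S) = {$, 1}
Therefore, FOLLOW(S) = {$, 1}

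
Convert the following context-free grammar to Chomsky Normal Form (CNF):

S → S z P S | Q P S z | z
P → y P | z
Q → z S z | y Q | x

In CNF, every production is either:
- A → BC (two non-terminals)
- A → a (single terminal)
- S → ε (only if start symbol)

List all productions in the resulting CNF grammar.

TZ → z; S → z; TY → y; P → z; Q → x; S → S X0; X0 → TZ X1; X1 → P S; S → Q X2; X2 → P X3; X3 → S TZ; P → TY P; Q → TZ X4; X4 → S TZ; Q → TY Q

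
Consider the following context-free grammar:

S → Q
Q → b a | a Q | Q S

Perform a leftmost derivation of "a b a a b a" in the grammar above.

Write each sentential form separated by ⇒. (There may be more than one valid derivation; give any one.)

S ⇒ Q ⇒ a Q ⇒ a Q S ⇒ a b a S ⇒ a b a Q ⇒ a b a a Q ⇒ a b a a b a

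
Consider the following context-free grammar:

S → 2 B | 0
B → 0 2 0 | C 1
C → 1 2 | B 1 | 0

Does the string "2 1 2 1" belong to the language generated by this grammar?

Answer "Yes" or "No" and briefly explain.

Yes - a valid derivation exists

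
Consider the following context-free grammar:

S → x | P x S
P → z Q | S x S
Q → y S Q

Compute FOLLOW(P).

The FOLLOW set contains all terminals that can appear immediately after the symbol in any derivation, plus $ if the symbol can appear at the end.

We compute FOLLOW(P) using the standard algorithm.
FOLLOW(S) starts with {$}.
FIRST(P) = {x, z}
FIRST(Q) = {y}
FIRST(S) = {x, z}
FOLLOW(P) = {x}
FOLLOW(Q) = {x}
FOLLOW(S) = {$, x, y}
Therefore, FOLLOW(P) = {x}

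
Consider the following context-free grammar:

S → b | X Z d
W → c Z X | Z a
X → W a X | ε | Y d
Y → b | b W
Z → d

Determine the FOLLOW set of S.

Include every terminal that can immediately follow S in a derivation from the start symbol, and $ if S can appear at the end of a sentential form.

We compute FOLLOW(S) using the standard algorithm.
FOLLOW(S) starts with {$}.
FIRST(S) = {b, c, d}
FIRST(W) = {c, d}
FIRST(X) = {b, c, d, ε}
FIRST(Y) = {b}
FIRST(Z) = {d}
FOLLOW(S) = {$}
FOLLOW(W) = {a, d}
FOLLOW(X) = {a, d}
FOLLOW(Y) = {d}
FOLLOW(Z) = {a, b, c, d}
Therefore, FOLLOW(S) = {$}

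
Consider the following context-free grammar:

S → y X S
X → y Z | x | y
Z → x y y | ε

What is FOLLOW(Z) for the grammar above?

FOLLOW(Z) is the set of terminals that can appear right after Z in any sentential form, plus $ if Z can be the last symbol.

We compute FOLLOW(Z) using the standard algorithm.
FOLLOW(S) starts with {$}.
FIRST(S) = {y}
FIRST(X) = {x, y}
FIRST(Z) = {x, ε}
FOLLOW(S) = {$}
FOLLOW(X) = {y}
FOLLOW(Z) = {y}
Therefore, FOLLOW(Z) = {y}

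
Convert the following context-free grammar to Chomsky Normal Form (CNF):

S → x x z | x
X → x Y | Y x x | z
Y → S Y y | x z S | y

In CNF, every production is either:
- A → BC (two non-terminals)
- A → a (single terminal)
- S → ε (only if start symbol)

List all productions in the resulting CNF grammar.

TX → x; TZ → z; S → x; X → z; TY → y; Y → y; S → TX X0; X0 → TX TZ; X → TX Y; X → Y X1; X1 → TX TX; Y → S X2; X2 → Y TY; Y → TX X3; X3 → TZ S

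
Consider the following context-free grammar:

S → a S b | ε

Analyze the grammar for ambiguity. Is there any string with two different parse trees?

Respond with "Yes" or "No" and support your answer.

No - the grammar is unambiguous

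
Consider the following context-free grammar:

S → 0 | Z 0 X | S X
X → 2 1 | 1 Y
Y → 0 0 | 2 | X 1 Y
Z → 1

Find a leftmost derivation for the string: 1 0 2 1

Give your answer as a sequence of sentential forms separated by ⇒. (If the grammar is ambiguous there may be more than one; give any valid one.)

S ⇒ Z 0 X ⇒ 1 0 X ⇒ 1 0 2 1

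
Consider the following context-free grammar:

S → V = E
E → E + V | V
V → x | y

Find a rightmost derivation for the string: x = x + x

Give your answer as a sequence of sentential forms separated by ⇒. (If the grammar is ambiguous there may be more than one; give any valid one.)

S ⇒ V = E ⇒ V = E + V ⇒ V = E + x ⇒ V = V + x ⇒ V = x + x ⇒ x = x + x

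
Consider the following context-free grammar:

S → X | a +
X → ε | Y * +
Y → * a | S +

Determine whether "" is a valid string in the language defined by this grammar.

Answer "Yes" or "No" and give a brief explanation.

Yes - a valid derivation exists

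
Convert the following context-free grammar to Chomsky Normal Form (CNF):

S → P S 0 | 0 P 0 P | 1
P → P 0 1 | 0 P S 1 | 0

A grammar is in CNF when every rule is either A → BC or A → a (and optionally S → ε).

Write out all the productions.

T0 → 0; S → 1; T1 → 1; P → 0; S → P X0; X0 → S T0; S → T0 X1; X1 → P X2; X2 → T0 P; P → P X3; X3 → T0 T1; P → T0 X4; X4 → P X5; X5 → S T1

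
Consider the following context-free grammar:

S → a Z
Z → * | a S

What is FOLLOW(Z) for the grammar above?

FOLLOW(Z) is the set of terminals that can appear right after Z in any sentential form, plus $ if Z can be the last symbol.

We compute FOLLOW(Z) using the standard algorithm.
FOLLOW(S) starts with {$}.
FIRST(S) = {a}
FIRST(Z) = {*, a}
FOLLOW(S) = {$}
FOLLOW(Z) = {$}
Therefore, FOLLOW(Z) = {$}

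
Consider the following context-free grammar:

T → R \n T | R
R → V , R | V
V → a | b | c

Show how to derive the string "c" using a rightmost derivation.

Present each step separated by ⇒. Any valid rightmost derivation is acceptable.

T ⇒ R ⇒ V ⇒ c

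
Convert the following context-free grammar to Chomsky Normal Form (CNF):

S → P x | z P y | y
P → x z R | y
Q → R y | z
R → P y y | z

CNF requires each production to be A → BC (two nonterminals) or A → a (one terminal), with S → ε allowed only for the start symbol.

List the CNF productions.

TX → x; TZ → z; TY → y; S → y; P → y; Q → z; R → z; S → P TX; S → TZ X0; X0 → P TY; P → TX X1; X1 → TZ R; Q → R TY; R → P X2; X2 → TY TY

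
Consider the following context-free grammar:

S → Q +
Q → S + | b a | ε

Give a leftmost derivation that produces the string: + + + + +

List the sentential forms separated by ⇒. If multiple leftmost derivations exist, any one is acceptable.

S ⇒ Q + ⇒ S + + ⇒ Q + + + ⇒ S + + + + ⇒ Q + + + + + ⇒ + + + + +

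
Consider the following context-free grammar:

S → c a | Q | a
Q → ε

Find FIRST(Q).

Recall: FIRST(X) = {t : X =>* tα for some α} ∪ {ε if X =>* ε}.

We compute FIRST(Q) using the standard algorithm.
FIRST(Q) = {ε}
FIRST(S) = {a, c, ε}
Therefore, FIRST(Q) = {ε}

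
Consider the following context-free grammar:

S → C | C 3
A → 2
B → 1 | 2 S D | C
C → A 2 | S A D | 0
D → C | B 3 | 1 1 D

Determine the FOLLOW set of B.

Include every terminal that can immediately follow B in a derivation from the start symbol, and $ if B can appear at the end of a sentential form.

We compute FOLLOW(B) using the standard algorithm.
FOLLOW(S) starts with {$}.
FIRST(A) = {2}
FIRST(B) = {0, 1, 2}
FIRST(C) = {0, 2}
FIRST(D) = {0, 1, 2}
FIRST(S) = {0, 2}
FOLLOW(A) = {0, 1, 2}
FOLLOW(B) = {3}
FOLLOW(C) = {$, 0, 1, 2, 3}
FOLLOW(D) = {$, 0, 1, 2, 3}
FOLLOW(S) = {$, 0, 1, 2}
Therefore, FOLLOW(B) = {3}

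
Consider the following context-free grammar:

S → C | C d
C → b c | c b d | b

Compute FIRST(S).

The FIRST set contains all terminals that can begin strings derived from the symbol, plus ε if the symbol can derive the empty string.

We compute FIRST(S) using the standard algorithm.
FIRST(C) = {b, c}
FIRST(S) = {b, c}
Therefore, FIRST(S) = {b, c}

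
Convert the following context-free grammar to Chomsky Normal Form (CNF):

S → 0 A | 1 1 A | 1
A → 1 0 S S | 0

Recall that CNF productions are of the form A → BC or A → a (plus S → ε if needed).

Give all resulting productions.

T0 → 0; T1 → 1; S → 1; A → 0; S → T0 A; S → T1 X0; X0 → T1 A; A → T1 X1; X1 → T0 X2; X2 → S S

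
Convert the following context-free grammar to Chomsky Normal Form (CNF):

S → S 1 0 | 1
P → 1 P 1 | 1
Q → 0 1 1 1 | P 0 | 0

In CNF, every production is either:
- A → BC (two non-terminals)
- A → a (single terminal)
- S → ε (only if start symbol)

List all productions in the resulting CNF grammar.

T1 → 1; T0 → 0; S → 1; P → 1; Q → 0; S → S X0; X0 → T1 T0; P → T1 X1; X1 → P T1; Q → T0 X2; X2 → T1 X3; X3 → T1 T1; Q → P T0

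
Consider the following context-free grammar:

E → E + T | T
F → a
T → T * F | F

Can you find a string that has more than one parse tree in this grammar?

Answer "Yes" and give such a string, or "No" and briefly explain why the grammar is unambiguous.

No - the grammar is unambiguous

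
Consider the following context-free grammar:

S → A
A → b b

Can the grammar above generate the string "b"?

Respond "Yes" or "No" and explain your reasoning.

No - no valid derivation exists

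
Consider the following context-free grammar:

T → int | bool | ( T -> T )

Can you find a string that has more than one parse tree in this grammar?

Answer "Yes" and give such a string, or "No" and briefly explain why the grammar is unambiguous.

No - the grammar is unambiguous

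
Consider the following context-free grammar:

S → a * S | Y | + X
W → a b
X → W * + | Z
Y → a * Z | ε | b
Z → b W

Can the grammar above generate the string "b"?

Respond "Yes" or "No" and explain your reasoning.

Yes - a valid derivation exists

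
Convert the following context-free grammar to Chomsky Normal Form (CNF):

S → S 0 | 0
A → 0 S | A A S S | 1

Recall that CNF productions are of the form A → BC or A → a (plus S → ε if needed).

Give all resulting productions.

T0 → 0; S → 0; A → 1; S → S T0; A → T0 S; A → A X0; X0 → A X1; X1 → S S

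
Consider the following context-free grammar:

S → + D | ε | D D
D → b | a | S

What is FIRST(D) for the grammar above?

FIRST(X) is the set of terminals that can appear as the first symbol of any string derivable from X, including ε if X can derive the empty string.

We compute FIRST(D) using the standard algorithm.
FIRST(D) = {+, a, b, ε}
FIRST(S) = {+, a, b, ε}
Therefore, FIRST(D) = {+, a, b, ε}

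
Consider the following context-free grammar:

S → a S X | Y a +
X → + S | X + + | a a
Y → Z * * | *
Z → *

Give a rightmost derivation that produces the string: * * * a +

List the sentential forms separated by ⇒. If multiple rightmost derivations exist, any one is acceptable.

S ⇒ Y a + ⇒ Z * * a + ⇒ * * * a +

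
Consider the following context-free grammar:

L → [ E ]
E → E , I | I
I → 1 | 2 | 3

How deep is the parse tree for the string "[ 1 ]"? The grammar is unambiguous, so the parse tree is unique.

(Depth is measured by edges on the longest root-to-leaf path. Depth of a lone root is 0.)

3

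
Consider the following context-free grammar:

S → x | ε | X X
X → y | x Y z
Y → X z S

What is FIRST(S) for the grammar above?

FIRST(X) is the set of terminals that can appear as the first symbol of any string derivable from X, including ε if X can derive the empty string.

We compute FIRST(S) using the standard algorithm.
FIRST(S) = {x, y, ε}
FIRST(X) = {x, y}
FIRST(Y) = {x, y}
Therefore, FIRST(S) = {x, y, ε}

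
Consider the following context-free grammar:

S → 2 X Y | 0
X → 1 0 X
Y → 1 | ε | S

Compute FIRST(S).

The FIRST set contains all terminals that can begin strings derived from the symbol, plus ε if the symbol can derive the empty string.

We compute FIRST(S) using the standard algorithm.
FIRST(S) = {0, 2}
FIRST(X) = {1}
FIRST(Y) = {0, 1, 2, ε}
Therefore, FIRST(S) = {0, 2}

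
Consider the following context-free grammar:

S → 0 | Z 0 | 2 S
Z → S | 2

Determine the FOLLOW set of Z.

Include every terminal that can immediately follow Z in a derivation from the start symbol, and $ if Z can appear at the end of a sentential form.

We compute FOLLOW(Z) using the standard algorithm.
FOLLOW(S) starts with {$}.
FIRST(S) = {0, 2}
FIRST(Z) = {0, 2}
FOLLOW(S) = {$, 0}
FOLLOW(Z) = {0}
Therefore, FOLLOW(Z) = {0}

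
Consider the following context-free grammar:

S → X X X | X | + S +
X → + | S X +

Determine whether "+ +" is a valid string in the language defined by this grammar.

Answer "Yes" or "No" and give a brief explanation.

No - no valid derivation exists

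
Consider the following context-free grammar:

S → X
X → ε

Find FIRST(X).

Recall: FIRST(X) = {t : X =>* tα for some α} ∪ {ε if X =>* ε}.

We compute FIRST(X) using the standard algorithm.
FIRST(S) = {ε}
FIRST(X) = {ε}
Therefore, FIRST(X) = {ε}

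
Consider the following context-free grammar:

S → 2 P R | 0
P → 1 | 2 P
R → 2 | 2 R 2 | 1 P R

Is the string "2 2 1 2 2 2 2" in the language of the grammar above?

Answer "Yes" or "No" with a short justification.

No - no valid derivation exists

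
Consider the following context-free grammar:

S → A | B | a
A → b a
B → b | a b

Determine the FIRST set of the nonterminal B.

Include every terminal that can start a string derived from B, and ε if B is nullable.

We compute FIRST(B) using the standard algorithm.
FIRST(A) = {b}
FIRST(B) = {a, b}
FIRST(S) = {a, b}
Therefore, FIRST(B) = {a, b}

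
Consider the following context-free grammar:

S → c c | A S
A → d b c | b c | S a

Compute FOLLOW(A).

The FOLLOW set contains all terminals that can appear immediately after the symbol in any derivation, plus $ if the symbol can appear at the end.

We compute FOLLOW(A) using the standard algorithm.
FOLLOW(S) starts with {$}.
FIRST(A) = {b, c, d}
FIRST(S) = {b, c, d}
FOLLOW(A) = {b, c, d}
FOLLOW(S) = {$, a}
Therefore, FOLLOW(A) = {b, c, d}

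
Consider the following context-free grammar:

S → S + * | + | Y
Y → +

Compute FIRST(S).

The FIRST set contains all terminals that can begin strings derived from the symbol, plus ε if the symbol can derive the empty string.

We compute FIRST(S) using the standard algorithm.
FIRST(S) = {+}
FIRST(Y) = {+}
Therefore, FIRST(S) = {+}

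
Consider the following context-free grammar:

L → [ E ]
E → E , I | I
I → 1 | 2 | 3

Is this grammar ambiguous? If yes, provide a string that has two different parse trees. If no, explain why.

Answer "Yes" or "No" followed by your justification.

No - the grammar is unambiguous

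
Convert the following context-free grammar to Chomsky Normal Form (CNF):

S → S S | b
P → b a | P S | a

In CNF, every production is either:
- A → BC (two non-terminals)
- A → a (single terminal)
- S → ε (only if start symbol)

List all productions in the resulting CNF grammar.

S → b; TB → b; TA → a; P → a; S → S S; P → TB TA; P → P S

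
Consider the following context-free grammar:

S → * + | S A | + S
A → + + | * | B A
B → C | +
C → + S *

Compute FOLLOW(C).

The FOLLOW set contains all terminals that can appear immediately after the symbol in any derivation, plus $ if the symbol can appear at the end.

We compute FOLLOW(C) using the standard algorithm.
FOLLOW(S) starts with {$}.
FIRST(A) = {*, +}
FIRST(B) = {+}
FIRST(C) = {+}
FIRST(S) = {*, +}
FOLLOW(A) = {$, *, +}
FOLLOW(B) = {*, +}
FOLLOW(C) = {*, +}
FOLLOW(S) = {$, *, +}
Therefore, FOLLOW(C) = {*, +}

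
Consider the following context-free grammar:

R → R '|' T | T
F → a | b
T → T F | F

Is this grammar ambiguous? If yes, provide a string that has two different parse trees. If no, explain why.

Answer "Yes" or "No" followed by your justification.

No - the grammar is unambiguous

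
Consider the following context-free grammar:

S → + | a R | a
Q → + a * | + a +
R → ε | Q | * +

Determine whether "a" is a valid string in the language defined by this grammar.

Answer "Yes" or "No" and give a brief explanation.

Yes - a valid derivation exists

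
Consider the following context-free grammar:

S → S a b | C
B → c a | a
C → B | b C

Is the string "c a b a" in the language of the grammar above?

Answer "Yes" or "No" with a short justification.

No - no valid derivation exists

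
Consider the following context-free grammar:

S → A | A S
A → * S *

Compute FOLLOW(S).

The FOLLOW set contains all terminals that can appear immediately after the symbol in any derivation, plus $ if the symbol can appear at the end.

We compute FOLLOW(S) using the standard algorithm.
FOLLOW(S) starts with {$}.
FIRST(A) = {*}
FIRST(S) = {*}
FOLLOW(A) = {$, *}
FOLLOW(S) = {$, *}
Therefore, FOLLOW(S) = {$, *}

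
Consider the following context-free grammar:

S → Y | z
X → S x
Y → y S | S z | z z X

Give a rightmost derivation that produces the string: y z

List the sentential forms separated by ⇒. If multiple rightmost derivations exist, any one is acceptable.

S ⇒ Y ⇒ y S ⇒ y z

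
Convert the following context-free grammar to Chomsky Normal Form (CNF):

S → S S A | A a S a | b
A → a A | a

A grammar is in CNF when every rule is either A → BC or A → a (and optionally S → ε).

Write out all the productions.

TA → a; S → b; A → a; S → S X0; X0 → S A; S → A X1; X1 → TA X2; X2 → S TA; A → TA A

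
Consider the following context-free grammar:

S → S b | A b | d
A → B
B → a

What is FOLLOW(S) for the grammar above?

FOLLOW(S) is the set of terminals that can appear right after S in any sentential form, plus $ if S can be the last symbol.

We compute FOLLOW(S) using the standard algorithm.
FOLLOW(S) starts with {$}.
FIRST(A) = {a}
FIRST(B) = {a}
FIRST(S) = {a, d}
FOLLOW(A) = {b}
FOLLOW(B) = {b}
FOLLOW(S) = {$, b}
Therefore, FOLLOW(S) = {$, b}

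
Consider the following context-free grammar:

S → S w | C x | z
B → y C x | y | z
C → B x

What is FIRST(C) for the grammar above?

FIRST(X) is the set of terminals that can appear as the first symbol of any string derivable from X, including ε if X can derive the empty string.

We compute FIRST(C) using the standard algorithm.
FIRST(B) = {y, z}
FIRST(C) = {y, z}
FIRST(S) = {y, z}
Therefore, FIRST(C) = {y, z}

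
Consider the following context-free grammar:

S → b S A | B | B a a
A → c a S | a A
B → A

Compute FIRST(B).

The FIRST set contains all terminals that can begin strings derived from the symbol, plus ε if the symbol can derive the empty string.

We compute FIRST(B) using the standard algorithm.
FIRST(A) = {a, c}
FIRST(B) = {a, c}
FIRST(S) = {a, b, c}
Therefore, FIRST(B) = {a, c}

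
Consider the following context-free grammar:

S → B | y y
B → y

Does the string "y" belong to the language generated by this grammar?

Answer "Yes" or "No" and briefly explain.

Yes - a valid derivation exists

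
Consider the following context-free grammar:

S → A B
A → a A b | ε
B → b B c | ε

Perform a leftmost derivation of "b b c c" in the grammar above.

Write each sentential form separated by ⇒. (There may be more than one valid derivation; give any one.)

S ⇒ A B ⇒ B ⇒ b B c ⇒ b b B c c ⇒ b b c c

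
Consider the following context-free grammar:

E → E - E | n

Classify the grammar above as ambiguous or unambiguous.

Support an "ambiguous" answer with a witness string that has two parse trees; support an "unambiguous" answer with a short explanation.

Ambiguous - the string 'n - n - n - n - n' has two distinct parse trees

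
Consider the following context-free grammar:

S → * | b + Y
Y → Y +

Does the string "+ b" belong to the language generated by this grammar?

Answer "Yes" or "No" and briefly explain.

No - no valid derivation exists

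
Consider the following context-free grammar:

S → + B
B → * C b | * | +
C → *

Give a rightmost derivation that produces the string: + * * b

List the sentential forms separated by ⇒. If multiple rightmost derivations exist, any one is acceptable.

S ⇒ + B ⇒ + * C b ⇒ + * * b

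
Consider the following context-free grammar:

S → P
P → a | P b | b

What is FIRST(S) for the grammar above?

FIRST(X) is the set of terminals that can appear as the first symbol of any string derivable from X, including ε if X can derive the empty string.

We compute FIRST(S) using the standard algorithm.
FIRST(P) = {a, b}
FIRST(S) = {a, b}
Therefore, FIRST(S) = {a, b}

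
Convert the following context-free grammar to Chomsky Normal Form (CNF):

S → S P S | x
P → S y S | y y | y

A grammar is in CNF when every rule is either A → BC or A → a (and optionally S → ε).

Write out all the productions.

S → x; TY → y; P → y; S → S X0; X0 → P S; P → S X1; X1 → TY S; P → TY TY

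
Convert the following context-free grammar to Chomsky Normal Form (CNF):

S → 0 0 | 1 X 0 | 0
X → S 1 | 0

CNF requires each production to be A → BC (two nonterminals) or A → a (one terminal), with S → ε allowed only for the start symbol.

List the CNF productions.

T0 → 0; T1 → 1; S → 0; X → 0; S → T0 T0; S → T1 X0; X0 → X T0; X → S T1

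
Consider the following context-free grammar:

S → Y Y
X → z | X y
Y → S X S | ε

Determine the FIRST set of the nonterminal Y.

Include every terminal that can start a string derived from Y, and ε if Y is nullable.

We compute FIRST(Y) using the standard algorithm.
FIRST(S) = {z, ε}
FIRST(X) = {z}
FIRST(Y) = {z, ε}
Therefore, FIRST(Y) = {z, ε}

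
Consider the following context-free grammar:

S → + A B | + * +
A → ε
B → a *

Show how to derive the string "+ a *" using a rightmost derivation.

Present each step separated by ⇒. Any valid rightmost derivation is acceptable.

S ⇒ + A B ⇒ + A a * ⇒ + a *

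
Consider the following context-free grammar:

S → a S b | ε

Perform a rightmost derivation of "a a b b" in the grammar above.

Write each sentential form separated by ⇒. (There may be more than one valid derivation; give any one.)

S ⇒ a S b ⇒ a a S b b ⇒ a a b b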